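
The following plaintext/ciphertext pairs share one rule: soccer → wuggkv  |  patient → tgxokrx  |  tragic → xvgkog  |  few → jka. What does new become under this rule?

rka

Two shifts are in play — +6 for a/e/i/o/u, +4 for every other letter.
On new: n(cons)+4=r, e(vowel)+6=k, w(cons)+4=a.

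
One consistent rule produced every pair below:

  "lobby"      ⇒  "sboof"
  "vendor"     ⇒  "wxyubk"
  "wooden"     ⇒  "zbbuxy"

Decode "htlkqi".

l(11)→s(18) and o(14)→b(1) fit y≡3x+11 (mod 26); the inverse of 3 mod 26 is 9. Treating letters as 0–25, the rule is x ↦ 3x + 11 (mod 26).
Undoing it on htlkqi: h(7)→9·(7−11)≡16=q; t(19)→9·(19−11)≡20=u; l(11)→9·(11−11)≡0=a; k(10)→9·(10−11)≡17=r; q(16)→9·(16−11)≡19=t; i(8)→9·(8−11)≡25=z (all mod 26).

quartz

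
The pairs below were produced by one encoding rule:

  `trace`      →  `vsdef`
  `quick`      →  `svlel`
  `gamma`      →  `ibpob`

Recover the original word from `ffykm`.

Shifts by position in trace: pos 0: t→v (+2), pos 1: r→s (+1), pos 2: a→d (+3), pos 3: c→e (+2), pos 4: e→f (+1) — repeating every 3. The shifts repeat in a cycle of length 3: positions 0,1,… shift by +2, +1, +3, then the pattern repeats.
Reversing it on ffykm: f−2=d, f−1=e, y−3=v, k−2=i, m−1=l.

devil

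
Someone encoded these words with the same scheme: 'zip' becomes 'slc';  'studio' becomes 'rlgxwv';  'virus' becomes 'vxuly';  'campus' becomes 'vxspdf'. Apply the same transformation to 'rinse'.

hvqlu

Two steps: reverse the string, then apply a Caesar shift of +3.
For rinse: reverse → esnir; then shift: e+3=h, s+3=v, n+3=q, i+3=l, r+3=u.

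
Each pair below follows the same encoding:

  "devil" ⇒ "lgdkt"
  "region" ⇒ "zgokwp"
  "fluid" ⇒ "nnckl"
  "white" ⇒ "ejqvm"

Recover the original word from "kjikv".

Shifts by position in devil: pos 0: d→l (+8), pos 1: e→g (+2), pos 2: v→d (+8), pos 3: i→k (+2) — repeating every 2. A repeating key of period 2 is used — shifts +8, +2 over and over.
Undoing it on kjikv: k−8=c, j−2=h, i−8=a, k−2=i, v−8=n.

chain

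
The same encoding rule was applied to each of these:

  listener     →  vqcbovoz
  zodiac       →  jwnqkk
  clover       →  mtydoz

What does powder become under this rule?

Shifts by position in listener: pos 0: l→v (+10), pos 1: i→q (+8), pos 2: s→c (+10), pos 3: t→b (+8) — repeating every 2. A repeating key of period 2 is used — shifts +10, +8 over and over.
For powder: p+10=z, o+8=w, w+10=g, d+8=l, e+10=o, r+8=z.

zwgloz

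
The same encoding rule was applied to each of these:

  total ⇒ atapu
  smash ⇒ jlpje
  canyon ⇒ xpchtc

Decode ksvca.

print

This is an affine cipher: with a=0,…,z=25, each position x becomes (17x+15) mod 26.
Undoing it on ksvca: k(10)→23·(10−15)≡15=p; s(18)→23·(18−15)≡17=r; v(21)→23·(21−15)≡8=i; c(2)→23·(2−15)≡13=n; a(0)→23·(0−15)≡19=t (all mod 26).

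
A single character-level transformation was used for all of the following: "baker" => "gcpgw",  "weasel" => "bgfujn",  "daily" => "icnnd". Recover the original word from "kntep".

flock

Shifts by position in baker: pos 0: b→g (+5), pos 1: a→c (+2), pos 2: k→p (+5), pos 3: e→g (+2) — repeating every 2. A repeating key of period 2 is used — shifts +5, +2 over and over.
Undoing it on kntep: k−5=f, n−2=l, t−5=o, e−2=c, p−5=k.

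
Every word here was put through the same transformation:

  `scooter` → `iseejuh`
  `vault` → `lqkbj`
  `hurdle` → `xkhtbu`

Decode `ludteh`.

vendor

It's a constant shift of +16 (ROT16).
Reversing it on ludteh: l−16=v, u−16=e, d−16=n, t−16=d, e−16=o, h−16=r.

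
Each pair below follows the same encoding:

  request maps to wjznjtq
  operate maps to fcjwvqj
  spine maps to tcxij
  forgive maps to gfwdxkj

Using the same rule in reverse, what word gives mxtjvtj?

r(17)→w(22) and e(4)→j(9) fit y≡23x+21 (mod 26); the inverse of 23 mod 26 is 17. This is an affine cipher: with a=0,…,z=25, each position x becomes (23x+21) mod 26.
Decoding mxtjvtj: m(12)→17·(12−21)≡3=d; x(23)→17·(23−21)≡8=i; t(19)→17·(19−21)≡18=s; j(9)→17·(9−21)≡4=e; v(21)→17·(21−21)≡0=a; t(19)→17·(19−21)≡18=s; j(9)→17·(9−21)≡4=e (all mod 26).

disease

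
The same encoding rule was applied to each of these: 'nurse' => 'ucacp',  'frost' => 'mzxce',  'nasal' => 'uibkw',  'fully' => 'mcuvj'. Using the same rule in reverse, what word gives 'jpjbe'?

chart

In nurse: n→u is +7, u→c is +8, r→a is +9, s→c is +10 — the shift increases by 1 each position. Letter i (0-indexed) is shifted by i+7, so successive shifts are 7, 8, 9, ….
Undoing it on jpjbe: j−7=c, p−8=h, j−9=a, b−10=r, e−11=t.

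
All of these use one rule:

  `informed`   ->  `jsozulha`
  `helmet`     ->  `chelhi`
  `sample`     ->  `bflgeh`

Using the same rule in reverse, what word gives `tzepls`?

column

i(8)→j(9) and n(13)→s(18) fit y≡7x+5 (mod 26); the inverse of 7 mod 26 is 15. Each letter's alphabet position (a=0..z=25) is mapped through 7·x+5 mod 26 — an affine cipher.
Decoding tzepls: t(19)→15·(19−5)≡2=c; z(25)→15·(25−5)≡14=o; e(4)→15·(4−5)≡11=l; p(15)→15·(15−5)≡20=u; l(11)→15·(11−5)≡12=m; s(18)→15·(18−5)≡13=n (all mod 26).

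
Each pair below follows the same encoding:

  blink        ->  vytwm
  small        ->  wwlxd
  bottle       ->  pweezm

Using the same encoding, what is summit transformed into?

Two steps: reverse the string, then apply a Caesar shift of +11.
On summit: reverse → timmus; then shift: t+11=e, i+11=t, m+11=x, m+11=x, u+11=f, s+11=d.

etxxfd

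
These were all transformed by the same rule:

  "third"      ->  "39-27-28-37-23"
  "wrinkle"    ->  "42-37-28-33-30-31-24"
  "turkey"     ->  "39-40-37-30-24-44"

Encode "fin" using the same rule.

25-28-33

Each letter is replaced by its alphabet position (a=1..z=26) + 19.
On fin: f=6→25, i=9→28, n=14→33.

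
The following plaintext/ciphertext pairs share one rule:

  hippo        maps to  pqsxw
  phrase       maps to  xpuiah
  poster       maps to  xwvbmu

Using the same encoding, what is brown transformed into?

The shifts repeat in a cycle of length 3: positions 0,1,… shift by +8, +8, +3, then the pattern repeats.
Applying it to brown: b+8=j, r+8=z, o+3=r, w+8=e, n+8=v.

jzrev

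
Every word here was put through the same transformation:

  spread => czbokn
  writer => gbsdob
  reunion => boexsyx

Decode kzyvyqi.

It's a constant shift of +10 (ROT10).
Decoding kzyvyqi: k−10=a, z−10=p, y−10=o, v−10=l, y−10=o, q−10=g, i−10=y.

apology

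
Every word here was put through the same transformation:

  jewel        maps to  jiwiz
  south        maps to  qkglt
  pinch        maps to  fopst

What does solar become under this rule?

j(9)→j(9) and e(4)→i(8) fit y≡21x+2 (mod 26); the inverse of 21 mod 26 is 5. This is an affine cipher: with a=0,…,z=25, each position x becomes (21x+2) mod 26.
Applying it to solar: s(18)→21·18+2≡16=q; o(14)→21·14+2≡10=k; l(11)→21·11+2≡25=z; a(0)→21·0+2≡2=c; r(17)→21·17+2≡21=v (all mod 26).

qkzcv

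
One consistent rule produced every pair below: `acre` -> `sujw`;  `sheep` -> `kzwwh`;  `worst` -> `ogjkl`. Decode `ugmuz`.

couch

Compare letters: a→s is +18, c→u is +18, r→j is +18 — a constant shift. Every letter moves 18 places later in the alphabet, wrapping around z→a.
Undoing it on ugmuz: u−18=c, g−18=o, m−18=u, u−18=c, z−18=h.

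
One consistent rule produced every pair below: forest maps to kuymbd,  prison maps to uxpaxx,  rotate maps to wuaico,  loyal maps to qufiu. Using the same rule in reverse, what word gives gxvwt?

brook

In forest: f→k is +5, o→u is +6, r→y is +7, e→m is +8 — the shift increases by 1 each position. Letter i (0-indexed) is shifted by i+5, so successive shifts are 5, 6, 7, ….
Undoing it on gxvwt: g−5=b, x−6=r, v−7=o, w−8=o, t−9=k.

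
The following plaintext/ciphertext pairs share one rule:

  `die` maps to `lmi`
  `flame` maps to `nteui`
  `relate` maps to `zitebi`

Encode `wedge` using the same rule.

eiloi

The shift depends on letter class: consonant d→l is +8, but vowel i→m is +4. Vowels shift forward by 4 and consonants shift forward by 8.
On wedge: w(cons)+8=e, e(vowel)+4=i, d(cons)+8=l, g(cons)+8=o, e(vowel)+4=i.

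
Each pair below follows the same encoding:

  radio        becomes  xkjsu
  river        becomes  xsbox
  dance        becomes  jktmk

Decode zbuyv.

Shifts by position in radio: pos 0: r→x (+6), pos 1: a→k (+10), pos 2: d→j (+6), pos 3: i→s (+10) — repeating every 2. It's a Vigenère-style cipher with numeric key [6,10]: position i shifts by key[i mod 2].
Reversing it on zbuyv: z−6=t, b−10=r, u−6=o, y−10=o, v−6=p.

troop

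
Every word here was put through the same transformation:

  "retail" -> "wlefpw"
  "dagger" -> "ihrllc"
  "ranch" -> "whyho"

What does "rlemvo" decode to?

It's a Vigenère-style cipher with numeric key [5,7,11]: position i shifts by key[i mod 3].
Decoding rlemvo: r−5=m, l−7=e, e−11=t, m−5=h, v−7=o, o−11=d.

method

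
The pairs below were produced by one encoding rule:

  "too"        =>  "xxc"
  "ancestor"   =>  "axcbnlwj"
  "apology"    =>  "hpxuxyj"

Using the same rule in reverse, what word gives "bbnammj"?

address

The output letters match the input read backwards, each shifted +9: too reversed is oot. The word is reversed, then every letter is shifted forward by 9.
Undoing it on bbnammj: shift back: b−9=s, b−9=s, n−9=e, a−9=r, m−9=d, m−9=d, j−9=a → sserdda; then reverse → address.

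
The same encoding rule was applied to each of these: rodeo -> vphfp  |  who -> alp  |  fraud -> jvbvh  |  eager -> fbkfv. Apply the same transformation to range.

The shift depends on letter class: consonant r→v is +4, but vowel o→p is +1. The rule splits by letter class: vowels +1, consonants +4.
Applying it to range: r(cons)+4=v, a(vowel)+1=b, n(cons)+4=r, g(cons)+4=k, e(vowel)+1=f.

vbrkf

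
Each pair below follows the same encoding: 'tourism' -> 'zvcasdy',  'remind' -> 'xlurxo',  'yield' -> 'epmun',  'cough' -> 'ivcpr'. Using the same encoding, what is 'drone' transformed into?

In tourism: t→z is +6, o→v is +7, u→c is +8, r→a is +9 — the shift increases by 1 each position. Each letter shifts forward by (position + 6), i.e. 6, 7, 8, … — the shift grows by one for each successive letter.
Applying it to drone: d+6=j, r+7=y, o+8=w, n+9=w, e+10=o.

jywwo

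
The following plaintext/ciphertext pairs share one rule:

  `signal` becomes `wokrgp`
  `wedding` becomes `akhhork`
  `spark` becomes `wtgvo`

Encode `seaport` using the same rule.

Two shifts are in play — +6 for a/e/i/o/u, +4 for every other letter.
Applying it to seaport: s(cons)+4=w, e(vowel)+6=k, a(vowel)+6=g, p(cons)+4=t, o(vowel)+6=u, r(cons)+4=v, t(cons)+4=x.

wkgtuvx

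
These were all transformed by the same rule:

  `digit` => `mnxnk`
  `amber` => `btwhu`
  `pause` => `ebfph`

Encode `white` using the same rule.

vsnkh

d(3)→m(12) and i(8)→n(13) fit y≡21x+1 (mod 26); the inverse of 21 mod 26 is 5. Each letter's alphabet position (a=0..z=25) is mapped through 21·x+1 mod 26 — an affine cipher.
Applying it to white: w(22)→21·22+1≡21=v; h(7)→21·7+1≡18=s; i(8)→21·8+1≡13=n; t(19)→21·19+1≡10=k; e(4)→21·4+1≡7=h (all mod 26).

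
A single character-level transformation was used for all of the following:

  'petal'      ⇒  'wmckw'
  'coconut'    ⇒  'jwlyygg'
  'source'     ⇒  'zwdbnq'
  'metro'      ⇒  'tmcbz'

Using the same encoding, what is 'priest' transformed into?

Letter i (0-indexed) is shifted by i+7, so successive shifts are 7, 8, 9, ….
For priest: p+7=w, r+8=z, i+9=r, e+10=o, s+11=d, t+12=f.

wzrodf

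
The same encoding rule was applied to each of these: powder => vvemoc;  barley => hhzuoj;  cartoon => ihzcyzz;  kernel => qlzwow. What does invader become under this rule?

The shift increases by 1 at each position, starting from +6: 6, 7, 8, ….
For invader: i+6=o, n+7=u, v+8=d, a+9=j, d+10=n, e+11=p, r+12=d.

oudjnpd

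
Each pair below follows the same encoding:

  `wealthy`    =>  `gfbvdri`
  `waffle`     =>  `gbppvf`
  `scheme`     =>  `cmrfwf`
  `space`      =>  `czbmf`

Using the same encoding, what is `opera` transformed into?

pzfbb

Vowels shift forward by 1 and consonants shift forward by 10.
Applying it to opera: o(vowel)+1=p, p(cons)+10=z, e(vowel)+1=f, r(cons)+10=b, a(vowel)+1=b.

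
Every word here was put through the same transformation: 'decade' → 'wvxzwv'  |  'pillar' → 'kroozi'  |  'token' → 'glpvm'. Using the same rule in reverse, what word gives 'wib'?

dry

Each pair mirrors across the alphabet (d↔w, e↔v, c↔x): positions sum to 25. Each letter is replaced by its mirror in the alphabet: a↔z, b↔y, c↔x, and so on (the Atbash cipher).
Undoing it on wib: w↔d, i↔r, b↔y.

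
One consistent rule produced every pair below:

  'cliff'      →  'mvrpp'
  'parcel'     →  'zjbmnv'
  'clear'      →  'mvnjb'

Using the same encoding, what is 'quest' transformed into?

adncd

Vowels shift forward by 9 and consonants shift forward by 10.
On quest: q(cons)+10=a, u(vowel)+9=d, e(vowel)+9=n, s(cons)+10=c, t(cons)+10=d.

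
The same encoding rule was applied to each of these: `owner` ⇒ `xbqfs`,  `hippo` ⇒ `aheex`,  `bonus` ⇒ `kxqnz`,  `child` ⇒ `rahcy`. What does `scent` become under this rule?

zrfqg

Each letter's alphabet position (a=0..z=25) is mapped through 7·x+3 mod 26 — an affine cipher.
On scent: s(18)→7·18+3≡25=z; c(2)→7·2+3≡17=r; e(4)→7·4+3≡5=f; n(13)→7·13+3≡16=q; t(19)→7·19+3≡6=g (all mod 26).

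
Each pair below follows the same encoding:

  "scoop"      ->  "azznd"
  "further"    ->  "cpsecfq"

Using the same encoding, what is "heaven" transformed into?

ypglps

The output letters match the input read backwards, each shifted +11: scoop reversed is poocs. Two steps: reverse the string, then apply a Caesar shift of +11.
On heaven: reverse → nevaeh; then shift: n+11=y, e+11=p, v+11=g, a+11=l, e+11=p, h+11=s.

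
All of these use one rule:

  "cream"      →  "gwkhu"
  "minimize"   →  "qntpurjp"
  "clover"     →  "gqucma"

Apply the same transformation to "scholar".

whnvtjb

In cream: c→g is +4, r→w is +5, e→k is +6, a→h is +7 — the shift increases by 1 each position. The shift increases by 1 at each position, starting from +4: 4, 5, 6, ….
For scholar: s+4=w, c+5=h, h+6=n, o+7=v, l+8=t, a+9=j, r+10=b.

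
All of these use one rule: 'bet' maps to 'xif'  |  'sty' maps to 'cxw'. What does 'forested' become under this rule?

Read the word backwards and shift each letter +4.
On forested: reverse → detserof; then shift: d+4=h, e+4=i, t+4=x, s+4=w, e+4=i, r+4=v, o+4=s, f+4=j.

hixwivsj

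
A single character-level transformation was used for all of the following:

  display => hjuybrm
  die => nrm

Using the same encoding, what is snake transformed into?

ntjwb

The output letters match the input read backwards, each shifted +9: display reversed is yalpsid. Two steps: reverse the string, then apply a Caesar shift of +9.
For snake: reverse → ekans; then shift: e+9=n, k+9=t, a+9=j, n+9=w, s+9=b.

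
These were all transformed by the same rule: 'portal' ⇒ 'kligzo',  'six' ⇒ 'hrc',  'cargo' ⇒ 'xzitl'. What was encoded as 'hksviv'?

sphere

Each pair mirrors across the alphabet (p↔k, o↔l, r↔i): positions sum to 25. This is the alphabet-reversal cipher (Atbash): a becomes z, b becomes y, etc.
Reversing it on hksviv: h↔s, k↔p, s↔h, v↔e, i↔r, v↔e.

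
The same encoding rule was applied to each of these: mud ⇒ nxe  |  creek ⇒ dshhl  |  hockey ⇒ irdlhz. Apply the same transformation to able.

dcmh

The shift depends on letter class: consonant m→n is +1, but vowel u→x is +3. The rule splits by letter class: vowels +3, consonants +1.
Applying it to able: a(vowel)+3=d, b(cons)+1=c, l(cons)+1=m, e(vowel)+3=h.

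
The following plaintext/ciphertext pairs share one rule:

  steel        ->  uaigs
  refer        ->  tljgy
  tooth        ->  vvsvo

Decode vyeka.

trait

Shifts by position in steel: pos 0: s→u (+2), pos 1: t→a (+7), pos 2: e→i (+4), pos 3: e→g (+2), pos 4: l→s (+7) — repeating every 3. It's a Vigenère-style cipher with numeric key [2,7,4]: position i shifts by key[i mod 3].
Undoing it on vyeka: v−2=t, y−7=r, e−4=a, k−2=i, a−7=t.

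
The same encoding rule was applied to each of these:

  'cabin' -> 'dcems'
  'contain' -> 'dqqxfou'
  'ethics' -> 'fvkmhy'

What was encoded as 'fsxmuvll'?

equipped

In cabin: c→d is +1, a→c is +2, b→e is +3, i→m is +4 — the shift increases by 1 each position. Each letter shifts forward by (position + 1), i.e. 1, 2, 3, … — the shift grows by one for each successive letter.
Reversing it on fsxmuvll: f−1=e, s−2=q, x−3=u, m−4=i, u−5=p, v−6=p, l−7=e, l−8=d.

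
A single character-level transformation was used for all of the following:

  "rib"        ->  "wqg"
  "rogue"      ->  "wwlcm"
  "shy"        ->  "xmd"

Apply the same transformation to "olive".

wqqam

Two shifts are in play — +8 for a/e/i/o/u, +5 for every other letter.
Applying it to olive: o(vowel)+8=w, l(cons)+5=q, i(vowel)+8=q, v(cons)+5=a, e(vowel)+8=m.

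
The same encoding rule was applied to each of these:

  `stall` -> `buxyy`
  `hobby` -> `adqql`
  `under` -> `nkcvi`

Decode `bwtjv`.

spice

s(18)→b(1) and t(19)→u(20) fit y≡19x+23 (mod 26); the inverse of 19 mod 26 is 11. Treating letters as 0–25, the rule is x ↦ 19x + 23 (mod 26).
Undoing it on bwtjv: b(1)→11·(1−23)≡18=s; w(22)→11·(22−23)≡15=p; t(19)→11·(19−23)≡8=i; j(9)→11·(9−23)≡2=c; v(21)→11·(21−23)≡4=e (all mod 26).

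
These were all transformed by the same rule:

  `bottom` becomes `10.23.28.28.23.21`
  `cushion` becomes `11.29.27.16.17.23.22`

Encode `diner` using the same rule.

b is letter #2 and maps to 10: an offset of 8. Each letter is replaced by its alphabet position (a=1..z=26) + 8.
For diner: d=4→12, i=9→17, n=14→22, e=5→13, r=18→26.

12.17.22.13.26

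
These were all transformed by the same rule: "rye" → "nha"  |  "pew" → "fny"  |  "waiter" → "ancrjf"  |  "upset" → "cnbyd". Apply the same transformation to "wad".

Two steps: reverse the string, then apply a Caesar shift of +9.
For wad: reverse → daw; then shift: d+9=m, a+9=j, w+9=f.

mjf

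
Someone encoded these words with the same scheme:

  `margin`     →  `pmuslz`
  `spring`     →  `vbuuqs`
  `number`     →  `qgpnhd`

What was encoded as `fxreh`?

close

Shifts by position in margin: pos 0: m→p (+3), pos 1: a→m (+12), pos 2: r→u (+3), pos 3: g→s (+12) — repeating every 2. A repeating key of period 2 is used — shifts +3, +12 over and over.
Reversing it on fxreh: f−3=c, x−12=l, r−3=o, e−12=s, h−3=e.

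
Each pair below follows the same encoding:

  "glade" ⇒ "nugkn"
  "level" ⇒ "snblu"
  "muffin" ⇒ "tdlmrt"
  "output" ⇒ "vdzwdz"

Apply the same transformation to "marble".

tjxiuk

Shifts by position in glade: pos 0: g→n (+7), pos 1: l→u (+9), pos 2: a→g (+6), pos 3: d→k (+7), pos 4: e→n (+9) — repeating every 3. It's a Vigenère-style cipher with numeric key [7,9,6]: position i shifts by key[i mod 3].
Applying it to marble: m+7=t, a+9=j, r+6=x, b+7=i, l+9=u, e+6=k.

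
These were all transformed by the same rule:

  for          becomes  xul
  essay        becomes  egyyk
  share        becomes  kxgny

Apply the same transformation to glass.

yygrm

The output letters match the input read backwards, each shifted +6: for reversed is rof. The word is reversed, then every letter is shifted forward by 6.
For glass: reverse → ssalg; then shift: s+6=y, s+6=y, a+6=g, l+6=r, g+6=m.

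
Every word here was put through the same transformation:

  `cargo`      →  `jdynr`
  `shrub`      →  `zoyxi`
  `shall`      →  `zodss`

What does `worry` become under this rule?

dryyf

Vowels shift forward by 3 and consonants shift forward by 7.
Applying it to worry: w(cons)+7=d, o(vowel)+3=r, r(cons)+7=y, r(cons)+7=y, y(cons)+7=f.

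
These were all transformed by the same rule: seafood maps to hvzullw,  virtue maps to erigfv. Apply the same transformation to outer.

Each pair mirrors across the alphabet (s↔h, e↔v, a↔z): positions sum to 25. Letters are reflected about the middle of the alphabet (position → 25−position): Atbash.
Applying it to outer: o↔l, u↔f, t↔g, e↔v, r↔i.

lfgvi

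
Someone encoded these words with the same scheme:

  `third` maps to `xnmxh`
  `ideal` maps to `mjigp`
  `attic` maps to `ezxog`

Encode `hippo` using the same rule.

lotvs

The shifts repeat in a cycle of length 2: positions 0,1,… shift by +4, +6, then the pattern repeats.
On hippo: h+4=l, i+6=o, p+4=t, p+6=v, o+4=s.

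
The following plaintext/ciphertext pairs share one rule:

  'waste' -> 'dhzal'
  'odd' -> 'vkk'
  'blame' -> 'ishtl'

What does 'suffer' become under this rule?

zbmmly

Every letter moves 7 places later in the alphabet, wrapping around z→a.
On suffer: s+7=z, u+7=b, f+7=m, f+7=m, e+7=l, r+7=y.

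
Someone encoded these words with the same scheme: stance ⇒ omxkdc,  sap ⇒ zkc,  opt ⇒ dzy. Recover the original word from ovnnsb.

The output letters match the input read backwards, each shifted +10: stance reversed is ecnats. Two steps: reverse the string, then apply a Caesar shift of +10.
Reversing it on ovnnsb: shift back: o−10=e, v−10=l, n−10=d, n−10=d, s−10=i, b−10=r → elddir; then reverse → riddle.

riddle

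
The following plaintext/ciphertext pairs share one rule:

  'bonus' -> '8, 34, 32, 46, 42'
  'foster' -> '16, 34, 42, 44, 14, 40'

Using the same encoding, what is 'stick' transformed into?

b(#2)→8 and o(#15)→34: differences scale by 2, so n = 2·pos + 4. The formula is n = 2×(alphabet index, a=1) + 4.
For stick: s=19→42, t=20→44, i=9→22, c=3→10, k=11→26.

42, 44, 22, 10, 26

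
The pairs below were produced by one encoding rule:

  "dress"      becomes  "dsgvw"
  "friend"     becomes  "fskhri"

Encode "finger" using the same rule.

fjpjiw

In dress: d→d is +0, r→s is +1, e→g is +2, s→v is +3 — the shift increases by 1 each position. Each letter shifts forward by its position index (0, 1, 2, …) — the shift grows by one for each successive letter.
For finger: f+0=f, i+1=j, n+2=p, g+3=j, e+4=i, r+5=w.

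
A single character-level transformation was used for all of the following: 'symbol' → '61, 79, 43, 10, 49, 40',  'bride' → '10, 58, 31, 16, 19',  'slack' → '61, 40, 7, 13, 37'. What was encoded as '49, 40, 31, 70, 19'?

s(#19)→61 and y(#25)→79: differences scale by 3, so n = 3·pos + 4. The formula is n = 3×(alphabet index, a=1) + 4.
Reversing it on 49, 40, 31, 70, 19: 49→(49−4)÷3=15=o, 40→(40−4)÷3=12=l, 31→(31−4)÷3=9=i, 70→(70−4)÷3=22=v, 19→(19−4)÷3=5=e.

olive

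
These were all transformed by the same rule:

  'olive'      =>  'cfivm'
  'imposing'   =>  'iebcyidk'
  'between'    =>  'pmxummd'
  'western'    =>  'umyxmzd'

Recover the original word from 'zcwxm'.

o(14)→c(2) and l(11)→f(5) fit y≡25x+16 (mod 26); the inverse of 25 mod 26 is 25. This is an affine cipher: with a=0,…,z=25, each position x becomes (25x+16) mod 26.
Decoding zcwxm: z(25)→25·(25−16)≡17=r; c(2)→25·(2−16)≡14=o; w(22)→25·(22−16)≡20=u; x(23)→25·(23−16)≡19=t; m(12)→25·(12−16)≡4=e (all mod 26).

route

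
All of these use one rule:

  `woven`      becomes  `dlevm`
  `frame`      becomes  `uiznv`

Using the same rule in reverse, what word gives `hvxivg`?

Each pair mirrors across the alphabet (w↔d, o↔l, v↔e): positions sum to 25. This is the alphabet-reversal cipher (Atbash): a becomes z, b becomes y, etc.
Reversing it on hvxivg: h↔s, v↔e, x↔c, i↔r, v↔e, g↔t.

secret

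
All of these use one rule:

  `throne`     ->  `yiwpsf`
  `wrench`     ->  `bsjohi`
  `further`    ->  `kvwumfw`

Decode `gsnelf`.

bridge

It's a Vigenère-style cipher with numeric key [5,1]: position i shifts by key[i mod 2].
Undoing it on gsnelf: g−5=b, s−1=r, n−5=i, e−1=d, l−5=g, f−1=e.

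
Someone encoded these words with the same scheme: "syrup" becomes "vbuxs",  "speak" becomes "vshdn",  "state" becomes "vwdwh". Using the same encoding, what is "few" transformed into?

ihz

Compare letters: s→v is +3, y→b is +3, r→u is +3 — a constant shift. Each letter is shifted forward by 3 in the alphabet (a Caesar shift of +3).
Applying it to few: f+3=i, e+3=h, w+3=z.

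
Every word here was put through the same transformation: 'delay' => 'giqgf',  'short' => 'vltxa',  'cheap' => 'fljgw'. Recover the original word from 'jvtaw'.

In delay: d→g is +3, e→i is +4, l→q is +5, a→g is +6 — the shift increases by 1 each position. The shift increases by 1 at each position, starting from +3: 3, 4, 5, ….
Reversing it on jvtaw: j−3=g, v−4=r, t−5=o, a−6=u, w−7=p.

group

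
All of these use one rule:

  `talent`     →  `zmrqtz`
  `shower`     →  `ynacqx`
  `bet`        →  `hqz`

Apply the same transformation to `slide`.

yrujq

The shift depends on letter class: consonant t→z is +6, but vowel a→m is +12. Two shifts are in play — +12 for a/e/i/o/u, +6 for every other letter.
For slide: s(cons)+6=y, l(cons)+6=r, i(vowel)+12=u, d(cons)+6=j, e(vowel)+12=q.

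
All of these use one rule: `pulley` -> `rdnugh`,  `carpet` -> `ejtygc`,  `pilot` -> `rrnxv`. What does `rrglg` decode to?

piece

Shifts by position in pulley: pos 0: p→r (+2), pos 1: u→d (+9), pos 2: l→n (+2), pos 3: l→u (+9) — repeating every 2. A repeating key of period 2 is used — shifts +2, +9 over and over.
Reversing it on rrglg: r−2=p, r−9=i, g−2=e, l−9=c, g−2=e.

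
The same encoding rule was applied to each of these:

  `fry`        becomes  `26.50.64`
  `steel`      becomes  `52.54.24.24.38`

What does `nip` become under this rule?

42.32.46

The formula is n = 2×(alphabet index, a=1) + 14.
Applying it to nip: n=14→42, i=9→32, p=16→46.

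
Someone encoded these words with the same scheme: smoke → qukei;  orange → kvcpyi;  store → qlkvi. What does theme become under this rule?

s(18)→q(16) and m(12)→u(20) fit y≡21x+2 (mod 26); the inverse of 21 mod 26 is 5. Each letter's alphabet position (a=0..z=25) is mapped through 21·x+2 mod 26 — an affine cipher.
Applying it to theme: t(19)→21·19+2≡11=l; h(7)→21·7+2≡19=t; e(4)→21·4+2≡8=i; m(12)→21·12+2≡20=u; e(4)→21·4+2≡8=i (all mod 26).

ltiui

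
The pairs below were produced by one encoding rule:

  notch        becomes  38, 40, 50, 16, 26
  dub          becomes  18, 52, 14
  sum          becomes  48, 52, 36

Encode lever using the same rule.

n(#14)→38 and o(#15)→40: differences scale by 2, so n = 2·pos + 10. The formula is n = 2×(alphabet index, a=1) + 10.
On lever: l=12→34, e=5→20, v=22→54, e=5→20, r=18→46.

34, 20, 54, 20, 46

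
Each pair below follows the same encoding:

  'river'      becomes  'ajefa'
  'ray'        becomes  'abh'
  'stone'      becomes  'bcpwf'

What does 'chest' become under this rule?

The rule splits by letter class: vowels +1, consonants +9.
For chest: c(cons)+9=l, h(cons)+9=q, e(vowel)+1=f, s(cons)+9=b, t(cons)+9=c.

lqfbc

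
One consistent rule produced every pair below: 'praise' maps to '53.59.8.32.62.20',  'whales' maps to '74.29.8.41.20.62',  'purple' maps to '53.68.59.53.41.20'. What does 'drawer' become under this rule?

p(#16)→53 and r(#18)→59: differences scale by 3, so n = 3·pos + 5. With a=1..z=26, the number is 3·pos + 5.
Applying it to drawer: d=4→17, r=18→59, a=1→8, w=23→74, e=5→20, r=18→59.

17.59.8.74.20.59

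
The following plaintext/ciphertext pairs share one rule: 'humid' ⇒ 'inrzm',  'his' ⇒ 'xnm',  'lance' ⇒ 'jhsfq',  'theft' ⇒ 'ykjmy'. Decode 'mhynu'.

pitch

Two steps: reverse the string, then apply a Caesar shift of +5.
Undoing it on mhynu: shift back: m−5=h, h−5=c, y−5=t, n−5=i, u−5=p → hctip; then reverse → pitch.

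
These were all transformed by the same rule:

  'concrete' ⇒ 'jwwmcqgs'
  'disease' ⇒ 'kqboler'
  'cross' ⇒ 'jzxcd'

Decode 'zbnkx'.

In concrete: c→j is +7, o→w is +8, n→w is +9, c→m is +10 — the shift increases by 1 each position. Letter i (0-indexed) is shifted by i+7, so successive shifts are 7, 8, 9, ….
Reversing it on zbnkx: z−7=s, b−8=t, n−9=e, k−10=a, x−11=m.

steam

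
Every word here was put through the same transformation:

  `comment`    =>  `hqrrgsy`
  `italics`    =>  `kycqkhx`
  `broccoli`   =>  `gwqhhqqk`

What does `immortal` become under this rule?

The shift depends on letter class: consonant c→h is +5, but vowel o→q is +2. Vowels shift forward by 2 and consonants shift forward by 5.
For immortal: i(vowel)+2=k, m(cons)+5=r, m(cons)+5=r, o(vowel)+2=q, r(cons)+5=w, t(cons)+5=y, a(vowel)+2=c, l(cons)+5=q.

krrqwycq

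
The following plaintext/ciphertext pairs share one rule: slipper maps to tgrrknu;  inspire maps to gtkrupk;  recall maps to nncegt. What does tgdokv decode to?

The output letters match the input read backwards, each shifted +2: slipper reversed is reppils. The word is reversed, then every letter is shifted forward by 2.
Undoing it on tgdokv: shift back: t−2=r, g−2=e, d−2=b, o−2=m, k−2=i, v−2=t → rebmit; then reverse → timber.

timber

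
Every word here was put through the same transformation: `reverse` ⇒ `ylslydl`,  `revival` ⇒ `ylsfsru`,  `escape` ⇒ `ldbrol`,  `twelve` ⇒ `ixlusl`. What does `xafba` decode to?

r(17)→y(24) and e(4)→l(11) fit y≡5x+17 (mod 26); the inverse of 5 mod 26 is 21. This is an affine cipher: with a=0,…,z=25, each position x becomes (5x+17) mod 26.
Decoding xafba: x(23)→21·(23−17)≡22=w; a(0)→21·(0−17)≡7=h; f(5)→21·(5−17)≡8=i; b(1)→21·(1−17)≡2=c; a(0)→21·(0−17)≡7=h (all mod 26).

which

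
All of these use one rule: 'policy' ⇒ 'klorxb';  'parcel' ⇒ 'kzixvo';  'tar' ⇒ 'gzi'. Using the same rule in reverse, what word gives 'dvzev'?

Each pair mirrors across the alphabet (p↔k, o↔l, l↔o): positions sum to 25. Letters are reflected about the middle of the alphabet (position → 25−position): Atbash.
Undoing it on dvzev: d↔w, v↔e, z↔a, e↔v, v↔e.

weave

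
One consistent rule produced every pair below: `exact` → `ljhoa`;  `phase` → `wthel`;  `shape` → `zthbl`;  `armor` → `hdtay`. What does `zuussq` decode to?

single

Shifts by position in exact: pos 0: e→l (+7), pos 1: x→j (+12), pos 2: a→h (+7), pos 3: c→o (+12) — repeating every 2. It's a Vigenère-style cipher with numeric key [7,12]: position i shifts by key[i mod 2].
Undoing it on zuussq: z−7=s, u−12=i, u−7=n, s−12=g, s−7=l, q−12=e.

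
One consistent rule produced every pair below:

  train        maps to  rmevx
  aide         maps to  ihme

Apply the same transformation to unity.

cxmry

Read the word backwards and shift each letter +4.
Applying it to unity: reverse → ytinu; then shift: y+4=c, t+4=x, i+4=m, n+4=r, u+4=y.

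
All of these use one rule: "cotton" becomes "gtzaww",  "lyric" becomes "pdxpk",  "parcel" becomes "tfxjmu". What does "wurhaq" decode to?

splash

The shift increases by 1 at each position, starting from +4: 4, 5, 6, ….
Undoing it on wurhaq: w−4=s, u−5=p, r−6=l, h−7=a, a−8=s, q−9=h.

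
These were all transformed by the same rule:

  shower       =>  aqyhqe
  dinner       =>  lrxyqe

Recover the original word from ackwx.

In shower: s→a is +8, h→q is +9, o→y is +10, w→h is +11 — the shift increases by 1 each position. The shift increases by 1 at each position, starting from +8: 8, 9, 10, ….
Undoing it on ackwx: a−8=s, c−9=t, k−10=a, w−11=l, x−12=l.

stall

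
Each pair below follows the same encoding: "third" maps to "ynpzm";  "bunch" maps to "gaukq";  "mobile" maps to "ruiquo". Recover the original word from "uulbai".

poetry

In third: t→y is +5, h→n is +6, i→p is +7, r→z is +8 — the shift increases by 1 each position. The shift increases by 1 at each position, starting from +5: 5, 6, 7, ….
Undoing it on uulbai: u−5=p, u−6=o, l−7=e, b−8=t, a−9=r, i−10=y.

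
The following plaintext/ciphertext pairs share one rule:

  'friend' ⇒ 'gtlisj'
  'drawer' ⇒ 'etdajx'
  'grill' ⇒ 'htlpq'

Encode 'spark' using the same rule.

trdvp

In friend: f→g is +1, r→t is +2, i→l is +3, e→i is +4 — the shift increases by 1 each position. The shift increases by 1 at each position, starting from +1: 1, 2, 3, ….
On spark: s+1=t, p+2=r, a+3=d, r+4=v, k+5=p.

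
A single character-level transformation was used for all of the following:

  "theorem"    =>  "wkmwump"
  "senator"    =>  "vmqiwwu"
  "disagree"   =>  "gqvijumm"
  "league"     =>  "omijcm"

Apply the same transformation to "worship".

zwuvkqs

The shift depends on letter class: consonant t→w is +3, but vowel e→m is +8. The rule splits by letter class: vowels +8, consonants +3.
Applying it to worship: w(cons)+3=z, o(vowel)+8=w, r(cons)+3=u, s(cons)+3=v, h(cons)+3=k, i(vowel)+8=q, p(cons)+3=s.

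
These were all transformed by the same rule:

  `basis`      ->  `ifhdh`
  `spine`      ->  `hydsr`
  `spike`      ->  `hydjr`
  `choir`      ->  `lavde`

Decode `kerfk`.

Treating letters as 0–25, the rule is x ↦ 3x + 5 (mod 26).
Undoing it on kerfk: k(10)→9·(10−5)≡19=t; e(4)→9·(4−5)≡17=r; r(17)→9·(17−5)≡4=e; f(5)→9·(5−5)≡0=a; k(10)→9·(10−5)≡19=t (all mod 26).

treat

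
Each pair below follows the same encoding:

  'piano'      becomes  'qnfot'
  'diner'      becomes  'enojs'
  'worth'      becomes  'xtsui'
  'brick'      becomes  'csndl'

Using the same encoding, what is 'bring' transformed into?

The shift depends on letter class: consonant p→q is +1, but vowel i→n is +5. Vowels shift forward by 5 and consonants shift forward by 1.
For bring: b(cons)+1=c, r(cons)+1=s, i(vowel)+5=n, n(cons)+1=o, g(cons)+1=h.

csnoh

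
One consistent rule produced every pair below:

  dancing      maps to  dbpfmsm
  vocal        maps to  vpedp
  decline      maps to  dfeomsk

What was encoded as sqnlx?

In dancing: d→d is +0, a→b is +1, n→p is +2, c→f is +3 — the shift increases by 1 each position. Letter i (0-indexed) is shifted by i+0, so successive shifts are 0, 1, 2, ….
Undoing it on sqnlx: s−0=s, q−1=p, n−2=l, l−3=i, x−4=t.

split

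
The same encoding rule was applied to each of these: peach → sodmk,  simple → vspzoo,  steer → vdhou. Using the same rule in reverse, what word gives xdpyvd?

Shifts by position in peach: pos 0: p→s (+3), pos 1: e→o (+10), pos 2: a→d (+3), pos 3: c→m (+10) — repeating every 2. It's a Vigenère-style cipher with numeric key [3,10]: position i shifts by key[i mod 2].
Decoding xdpyvd: x−3=u, d−10=t, p−3=m, y−10=o, v−3=s, d−10=t.

utmost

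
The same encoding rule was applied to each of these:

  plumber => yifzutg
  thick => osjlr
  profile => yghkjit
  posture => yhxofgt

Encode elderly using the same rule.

tictgiv

p(15)→y(24) and l(11)→i(8) fit y≡17x+3 (mod 26); the inverse of 17 mod 26 is 23. This is an affine cipher: with a=0,…,z=25, each position x becomes (17x+3) mod 26.
Applying it to elderly: e(4)→17·4+3≡19=t; l(11)→17·11+3≡8=i; d(3)→17·3+3≡2=c; e(4)→17·4+3≡19=t; r(17)→17·17+3≡6=g; l(11)→17·11+3≡8=i; y(24)→17·24+3≡21=v (all mod 26).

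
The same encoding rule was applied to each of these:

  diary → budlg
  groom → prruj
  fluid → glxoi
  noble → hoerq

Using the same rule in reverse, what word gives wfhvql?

The output letters match the input read backwards, each shifted +3: diary reversed is yraid. Two steps: reverse the string, then apply a Caesar shift of +3.
Undoing it on wfhvql: shift back: w−3=t, f−3=c, h−3=e, v−3=s, q−3=n, l−3=i → tcesni; then reverse → insect.

insect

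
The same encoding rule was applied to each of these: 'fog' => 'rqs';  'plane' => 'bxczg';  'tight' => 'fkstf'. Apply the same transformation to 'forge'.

rqdsg

The shift depends on letter class: consonant f→r is +12, but vowel o→q is +2. Two shifts are in play — +2 for a/e/i/o/u, +12 for every other letter.
Applying it to forge: f(cons)+12=r, o(vowel)+2=q, r(cons)+12=d, g(cons)+12=s, e(vowel)+2=g.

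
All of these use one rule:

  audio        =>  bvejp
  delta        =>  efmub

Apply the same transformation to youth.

zpvui

Compare letters: a→b is +1, u→v is +1, d→e is +1 — a constant shift. Every letter moves 1 place later in the alphabet, wrapping around z→a.
For youth: y+1=z, o+1=p, u+1=v, t+1=u, h+1=i.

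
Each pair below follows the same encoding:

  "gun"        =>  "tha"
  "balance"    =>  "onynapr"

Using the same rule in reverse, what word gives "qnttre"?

dagger

Compare letters: g→t is +13, u→h is +13, n→a is +13 — a constant shift. This is a Caesar cipher with shift 13.
Reversing it on qnttre: q−13=d, n−13=a, t−13=g, t−13=g, r−13=e, e−13=r.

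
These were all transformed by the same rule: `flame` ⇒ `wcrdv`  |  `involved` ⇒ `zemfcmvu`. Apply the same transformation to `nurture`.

elikliv

Compare letters: f→w is +17, l→c is +17, a→r is +17 — a constant shift. Each letter is shifted forward by 17 in the alphabet (a Caesar shift of +17).
Applying it to nurture: n+17=e, u+17=l, r+17=i, t+17=k, u+17=l, r+17=i, e+17=v.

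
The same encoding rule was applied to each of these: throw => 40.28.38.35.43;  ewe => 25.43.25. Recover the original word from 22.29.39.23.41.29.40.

biscuit

t is letter #20 and maps to 40: an offset of 20. Each letter is replaced by its alphabet position (a=1..z=26) + 20.
Reversing it on 22.29.39.23.41.29.40: 22→(22−20)÷1=2=b, 29→(29−20)÷1=9=i, 39→(39−20)÷1=19=s, 23→(23−20)÷1=3=c, 41→(41−20)÷1=21=u, 29→(29−20)÷1=9=i, 40→(40−20)÷1=20=t.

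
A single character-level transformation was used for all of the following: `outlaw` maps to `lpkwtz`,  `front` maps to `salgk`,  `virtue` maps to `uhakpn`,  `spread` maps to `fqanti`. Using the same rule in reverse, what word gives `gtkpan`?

Treating letters as 0–25, the rule is x ↦ 5x + 19 (mod 26).
Undoing it on gtkpan: g(6)→21·(6−19)≡13=n; t(19)→21·(19−19)≡0=a; k(10)→21·(10−19)≡19=t; p(15)→21·(15−19)≡20=u; a(0)→21·(0−19)≡17=r; n(13)→21·(13−19)≡4=e (all mod 26).

nature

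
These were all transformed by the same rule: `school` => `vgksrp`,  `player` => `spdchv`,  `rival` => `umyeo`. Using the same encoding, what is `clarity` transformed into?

Shifts by position in school: pos 0: s→v (+3), pos 1: c→g (+4), pos 2: h→k (+3), pos 3: o→s (+4) — repeating every 2. It's a Vigenère-style cipher with numeric key [3,4]: position i shifts by key[i mod 2].
On clarity: c+3=f, l+4=p, a+3=d, r+4=v, i+3=l, t+4=x, y+3=b.

fpdvlxb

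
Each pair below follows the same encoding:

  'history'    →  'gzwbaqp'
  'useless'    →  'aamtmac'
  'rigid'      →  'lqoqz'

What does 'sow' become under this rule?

ewa

Two steps: reverse the string, then apply a Caesar shift of +8.
For sow: reverse → wos; then shift: w+8=e, o+8=w, s+8=a.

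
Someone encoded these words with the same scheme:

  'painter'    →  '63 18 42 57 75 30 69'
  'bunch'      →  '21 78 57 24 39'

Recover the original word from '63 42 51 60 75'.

p(#16)→63 and a(#1)→18: differences scale by 3, so n = 3·pos + 15. Each letter becomes 3×(its alphabet position, a=1..z=26) + 15.
Decoding 63 42 51 60 75: 63→(63−15)÷3=16=p, 42→(42−15)÷3=9=i, 51→(51−15)÷3=12=l, 60→(60−15)÷3=15=o, 75→(75−15)÷3=20=t.

pilot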